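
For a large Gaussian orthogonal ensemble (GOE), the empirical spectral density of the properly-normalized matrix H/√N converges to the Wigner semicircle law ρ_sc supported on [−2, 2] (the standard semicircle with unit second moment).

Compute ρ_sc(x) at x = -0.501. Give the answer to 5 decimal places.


ρ_sc(x) = (1/(2π)) √(4 − x²). With x = -0.501:
  4 − x² = 4 − (-0.501)² = 4 − 0.251001 = 3.748999.
  √(4 − x²) = 1.936233.
  1/(2π) = 0.159155.
  ρ_sc(-0.501) = 0.159155 · 1.936233 = 0.308161.

Rounded to 5 decimal places: ρ_sc(-0.501) ≈ 0.30816.


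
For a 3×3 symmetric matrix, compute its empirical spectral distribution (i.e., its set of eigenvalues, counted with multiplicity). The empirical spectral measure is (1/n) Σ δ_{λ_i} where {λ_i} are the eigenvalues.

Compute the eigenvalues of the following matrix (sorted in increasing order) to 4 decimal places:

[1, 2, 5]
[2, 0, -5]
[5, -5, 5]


Since M is real symmetric, all three eigenvalues are real; they are the roots of det(λI − M) = λ³ − (tr M) λ² + s λ − det M, where s is the sum of the principal 2×2 minors.
tr M = 1 + 0 + 5 = 6.
s = (1·0 − 2²) + (1·5 − 5²) + (0·5 − (-5)²) = -4 + (-20) + (-25) = -49.
det M (expand along row 1) = 1·(-25) − 2·35 + 5·(-10) = -145.
Characteristic polynomial: λ³ − 6λ² − 49λ + 145 = 0.
Substitute λ = y + (tr M)/3 = y + 2.000000 to remove the quadratic term: y³ + p·y + q = 0 with p = s − (tr M)²/3 = -61.000000 and q = −2(tr M)³/27 + (tr M)·s/3 − det M = 31.000000.
Three real roots ⇒ use the trigonometric (Viète) form: r = 2√(−p/3) = 9.018500, φ = arccos(3q/(p·r)) = arccos(-0.169051) = 1.740663 rad.
y_k = r·cos(φ/3 − 2πk/3) for k = 0, 1, 2 gives y = 7.542545, 0.510376, -8.052921.
λ_k = y_k + 2.000000 gives λ = 9.5425, 2.5104, -6.0529 (check: the sum is 6.0000 = tr M).

Eigenvalues sorted in increasing order: [-6.0529, 2.5104, 9.5425].


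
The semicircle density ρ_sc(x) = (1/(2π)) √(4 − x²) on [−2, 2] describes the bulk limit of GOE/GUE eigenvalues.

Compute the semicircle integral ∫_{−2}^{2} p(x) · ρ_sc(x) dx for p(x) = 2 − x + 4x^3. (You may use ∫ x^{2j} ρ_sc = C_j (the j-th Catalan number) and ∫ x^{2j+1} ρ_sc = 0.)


Write p(x) = Σ a_i x^i, split into monomials and integrate each against ρ_sc separately.
Using ∫ x^{2j} ρ_sc = C_j = (1/(j+1)) C(2j, j) (Catalan numbers) and ∫ x^{2j+1} ρ_sc = 0 (odd monomials vanish by symmetry):
  i = 0 (even): a_0 · C_{0} = 2 · 1 = 2
  i = 1 (odd): ∫ x^1 ρ_sc = 0 (vanishes)
  i = 3 (odd): ∫ x^3 ρ_sc = 0 (vanishes)

Summing the contributions: ∫_{−2}^{2} p(x) ρ_sc(x) dx = 2.


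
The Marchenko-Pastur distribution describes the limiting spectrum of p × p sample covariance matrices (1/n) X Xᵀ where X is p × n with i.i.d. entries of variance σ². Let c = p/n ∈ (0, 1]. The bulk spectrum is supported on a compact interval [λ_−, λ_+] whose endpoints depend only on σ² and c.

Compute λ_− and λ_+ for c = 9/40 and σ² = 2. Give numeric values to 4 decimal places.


c = 9/40 = 0.225000; √c = 0.474342.
λ_− = σ² (1 − √c)² = 2 · (1 − 0.474342)² = 2 · (0.525658)² = 0.552633.
λ_+ = σ² (1 + √c)² = 2 · (1 + 0.474342)² = 2 · (1.474342)² = 4.347367.

Rounded to 4 decimal places: λ_− ≈ 0.5526, λ_+ ≈ 4.3474.


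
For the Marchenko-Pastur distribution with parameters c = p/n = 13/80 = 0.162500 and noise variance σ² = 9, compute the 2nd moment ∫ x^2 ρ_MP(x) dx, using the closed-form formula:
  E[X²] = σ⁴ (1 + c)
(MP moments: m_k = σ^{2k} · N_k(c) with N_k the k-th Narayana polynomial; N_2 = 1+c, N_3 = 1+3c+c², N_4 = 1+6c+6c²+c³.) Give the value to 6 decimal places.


E[X²] = σ⁴ (1 + c) (second MP moment). With σ² = 9 (so σ⁴ = 81) and c = 13/80 = 0.162500: E[X²] = 81 · (1 + 0.162500) = 81 · 1.162500.

So E[X^2] = 94.162500.


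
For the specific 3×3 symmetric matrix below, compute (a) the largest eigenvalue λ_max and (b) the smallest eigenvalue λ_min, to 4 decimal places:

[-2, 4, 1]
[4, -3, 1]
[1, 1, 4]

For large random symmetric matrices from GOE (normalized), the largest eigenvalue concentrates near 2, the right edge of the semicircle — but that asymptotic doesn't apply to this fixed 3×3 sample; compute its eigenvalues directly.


Since M is real symmetric, all three eigenvalues are real; they are the roots of det(λI − M) = λ³ − (tr M) λ² + s λ − det M, where s is the sum of the principal 2×2 minors.
tr M = -2 + (-3) + 4 = -1.
s = ((-2)·(-3) − 4²) + ((-2)·4 − 1²) + ((-3)·4 − 1²) = -10 + (-9) + (-13) = -32.
det M (expand along row 1) = (-2)·(-13) − 4·15 + 1·7 = -27.
Characteristic polynomial: λ³ + λ² − 32λ + 27 = 0.
Substitute λ = y + (tr M)/3 = y − 0.333333 to remove the quadratic term: y³ + p·y + q = 0 with p = s − (tr M)²/3 = -32.333333 and q = −2(tr M)³/27 + (tr M)·s/3 − det M = 37.740741.
Three real roots ⇒ use the trigonometric (Viète) form: r = 2√(−p/3) = 6.565905, φ = arccos(3q/(p·r)) = arccos(-0.533318) = 2.133315 rad.
y_k = r·cos(φ/3 − 2πk/3) for k = 0, 1, 2 gives y = 4.974600, 1.223946, -6.198546.
λ_k = y_k − 0.333333 gives λ = 4.6413, 0.8906, -6.5319 (check: the sum is -1.0000 = tr M).

Hence λ_max = 4.6413 and λ_min = -6.5319.


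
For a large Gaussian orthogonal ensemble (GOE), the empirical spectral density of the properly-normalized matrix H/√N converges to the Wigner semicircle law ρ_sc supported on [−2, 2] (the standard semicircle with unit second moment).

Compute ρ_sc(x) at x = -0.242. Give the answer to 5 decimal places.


ρ_sc(x) = (1/(2π)) √(4 − x²). With x = -0.242:
  4 − x² = 4 − (-0.242)² = 4 − 0.058564 = 3.941436.
  √(4 − x²) = 1.985305.
  1/(2π) = 0.159155.
  ρ_sc(-0.242) = 0.159155 · 1.985305 = 0.315971.

Rounded to 5 decimal places: ρ_sc(-0.242) ≈ 0.31597.


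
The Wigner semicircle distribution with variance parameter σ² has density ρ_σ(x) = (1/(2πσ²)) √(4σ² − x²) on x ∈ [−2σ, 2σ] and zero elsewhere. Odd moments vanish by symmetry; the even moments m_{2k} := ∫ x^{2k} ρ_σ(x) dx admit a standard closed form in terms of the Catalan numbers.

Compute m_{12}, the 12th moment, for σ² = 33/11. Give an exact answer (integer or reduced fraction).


By the scaled semicircle moment identity, m_{2k} = σ^{2k} · C_k with k = 6.
C_6 = (1/(k+1)) · C(2k, k) = (1/7) · C(12, 6) = (1/7) · 924 = 132.
σ^{2k} = (σ²)^k = (33/11)^6 = 729.

Therefore m_{12} = σ^{12} · C_6 = 729 · 132 = 96228.


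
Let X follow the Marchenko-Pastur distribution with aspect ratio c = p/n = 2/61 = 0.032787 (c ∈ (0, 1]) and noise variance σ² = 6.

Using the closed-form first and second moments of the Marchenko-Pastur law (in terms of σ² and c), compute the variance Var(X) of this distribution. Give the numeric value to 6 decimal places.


Recall the MP moments m_1 = E[X] = σ² and m_2 = E[X²] = σ⁴ (1 + c).
m_1 = E[X] = σ² = 6, so m_1² = 36.
m_2 = E[X²] = σ⁴ (1 + c) = 36 · (1 + 0.032787) = 36 · 1.032787 = 37.180328.
(Note m_2 − m_1² simplifies to c · σ⁴ = 0.032787 · 36.)

Var(X) = m_2 − m_1² = 37.180328 − 36 = 1.180328.


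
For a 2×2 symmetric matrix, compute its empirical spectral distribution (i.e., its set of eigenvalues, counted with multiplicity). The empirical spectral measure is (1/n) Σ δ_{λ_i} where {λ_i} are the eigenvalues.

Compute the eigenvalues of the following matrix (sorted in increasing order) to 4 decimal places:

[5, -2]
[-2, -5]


Since M is real symmetric, both eigenvalues are real; they are the roots of det(λI − M) = λ² − (tr M) λ + det M.
tr M = 5 + (-5) = 0.
det M = 5·(-5) − (-2)² = -25 − 4 = -29.
Characteristic polynomial: λ² − 29 = 0.
Discriminant Δ = (tr M)² − 4·det M = 0 − (-116) = 116; √Δ = 10.770330.
λ = (tr M ± √Δ)/2 = (0 ± 10.770330)/2, giving (tr M − √Δ)/2 = -5.3852 and (tr M + √Δ)/2 = 5.3852.

Eigenvalues sorted in increasing order: [-5.3852, 5.3852].


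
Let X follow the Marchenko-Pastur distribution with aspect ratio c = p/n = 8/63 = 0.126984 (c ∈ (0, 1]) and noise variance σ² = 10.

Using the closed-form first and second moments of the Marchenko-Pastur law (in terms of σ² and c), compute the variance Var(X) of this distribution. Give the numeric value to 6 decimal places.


Recall the MP moments m_1 = E[X] = σ² and m_2 = E[X²] = σ⁴ (1 + c).
m_1 = E[X] = σ² = 10, so m_1² = 100.
m_2 = E[X²] = σ⁴ (1 + c) = 100 · (1 + 0.126984) = 100 · 1.126984 = 112.698413.
(Note m_2 − m_1² simplifies to c · σ⁴ = 0.126984 · 100.)

Var(X) = m_2 − m_1² = 112.698413 − 100 = 12.698413.


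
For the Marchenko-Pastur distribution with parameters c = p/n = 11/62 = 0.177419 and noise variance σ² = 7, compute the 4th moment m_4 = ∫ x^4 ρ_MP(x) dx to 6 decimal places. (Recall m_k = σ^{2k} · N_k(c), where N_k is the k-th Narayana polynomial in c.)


E[X⁴] = σ⁸ (1 + 6c + 6c² + c³) (fourth MP moment). With σ² = 7 (so σ⁸ = 2401) and c = 11/62 = 0.177419: E[X⁴] = 2401 · (1 + 6·0.177419 + 6·(0.177419)² + (0.177419)³) = 2401 · 2.258967.

So E[X^4] = 5423.778889.


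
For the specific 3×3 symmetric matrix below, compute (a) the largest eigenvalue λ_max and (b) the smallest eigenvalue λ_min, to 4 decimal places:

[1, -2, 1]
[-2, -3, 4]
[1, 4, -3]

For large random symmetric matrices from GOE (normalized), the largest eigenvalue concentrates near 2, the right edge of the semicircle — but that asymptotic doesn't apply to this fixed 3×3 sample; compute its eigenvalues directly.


Since M is real symmetric, all three eigenvalues are real; they are the roots of det(λI − M) = λ³ − (tr M) λ² + s λ − det M, where s is the sum of the principal 2×2 minors.
tr M = 1 + (-3) + (-3) = -5.
s = (1·(-3) − (-2)²) + (1·(-3) − 1²) + ((-3)·(-3) − 4²) = -7 + (-4) + (-7) = -18.
det M (expand along row 1) = 1·(-7) − (-2)·2 + 1·(-5) = -8.
Characteristic polynomial: λ³ + 5λ² − 18λ + 8 = 0.
Substitute λ = y + (tr M)/3 = y − 1.666667 to remove the quadratic term: y³ + p·y + q = 0 with p = s − (tr M)²/3 = -26.333333 and q = −2(tr M)³/27 + (tr M)·s/3 − det M = 47.259259.
Three real roots ⇒ use the trigonometric (Viète) form: r = 2√(−p/3) = 5.925463, φ = arccos(3q/(p·r)) = arccos(-0.908615) = 2.710753 rad.
y_k = r·cos(φ/3 − 2πk/3) for k = 0, 1, 2 gives y = 3.666667, 2.197796, -5.864462.
λ_k = y_k − 1.666667 gives λ = 2.0000, 0.5311, -7.5311 (check: the sum is -5.0000 = tr M).

Hence λ_max = 2.0000 and λ_min = -7.5311.


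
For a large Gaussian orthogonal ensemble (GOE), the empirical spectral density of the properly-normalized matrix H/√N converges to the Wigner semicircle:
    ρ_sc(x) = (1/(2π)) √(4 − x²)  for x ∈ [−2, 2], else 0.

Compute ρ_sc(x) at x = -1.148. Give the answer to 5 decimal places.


ρ_sc(x) = (1/(2π)) √(4 − x²). With x = -1.148:
  4 − x² = 4 − (-1.148)² = 4 − 1.317904 = 2.682096.
  √(4 − x²) = 1.637711.
  1/(2π) = 0.159155.
  ρ_sc(-1.148) = 0.159155 · 1.637711 = 0.260650.

Rounded to 5 decimal places: ρ_sc(-1.148) ≈ 0.26065.


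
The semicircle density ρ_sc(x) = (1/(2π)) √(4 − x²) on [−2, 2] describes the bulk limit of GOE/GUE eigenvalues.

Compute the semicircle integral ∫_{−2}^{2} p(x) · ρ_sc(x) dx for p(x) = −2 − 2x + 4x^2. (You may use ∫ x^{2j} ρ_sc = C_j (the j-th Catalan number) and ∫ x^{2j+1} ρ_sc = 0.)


Write p(x) = Σ a_i x^i, split into monomials and integrate each against ρ_sc separately.
Using ∫ x^{2j} ρ_sc = C_j = (1/(j+1)) C(2j, j) (Catalan numbers) and ∫ x^{2j+1} ρ_sc = 0 (odd monomials vanish by symmetry):
  i = 0 (even): a_0 · C_{0} = -2 · 1 = -2
  i = 1 (odd): ∫ x^1 ρ_sc = 0 (vanishes)
  i = 2 (even): a_2 · C_{1} = 4 · 1 = 4

Summing the contributions: ∫_{−2}^{2} p(x) ρ_sc(x) dx = (-2) + 4 = 2.


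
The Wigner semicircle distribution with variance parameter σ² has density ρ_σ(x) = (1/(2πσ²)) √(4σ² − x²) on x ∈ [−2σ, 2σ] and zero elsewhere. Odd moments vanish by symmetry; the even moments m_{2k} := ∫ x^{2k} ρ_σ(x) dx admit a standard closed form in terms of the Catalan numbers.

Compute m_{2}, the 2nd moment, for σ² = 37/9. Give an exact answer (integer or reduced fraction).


By the scaled semicircle moment identity, m_{2k} = σ^{2k} · C_k with k = 1.
C_1 = (1/(k+1)) · C(2k, k) = (1/2) · C(2, 1) = (1/2) · 2 = 1.
σ^{2k} = (σ²)^k = (37/9)^1 = 37/9.

Therefore m_{2} = σ^{2} · C_1 = (37/9) · 1 = 37/9.


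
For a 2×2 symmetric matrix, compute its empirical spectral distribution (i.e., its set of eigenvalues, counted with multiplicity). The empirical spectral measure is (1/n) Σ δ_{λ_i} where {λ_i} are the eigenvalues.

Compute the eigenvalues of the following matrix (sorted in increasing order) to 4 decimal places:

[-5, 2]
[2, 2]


Since M is real symmetric, both eigenvalues are real; they are the roots of det(λI − M) = λ² − (tr M) λ + det M.
tr M = -5 + 2 = -3.
det M = (-5)·2 − 2² = -10 − 4 = -14.
Characteristic polynomial: λ² + 3λ − 14 = 0.
Discriminant Δ = (tr M)² − 4·det M = 9 − (-56) = 65; √Δ = 8.062258.
λ = (tr M ± √Δ)/2 = (-3 ± 8.062258)/2, giving (tr M − √Δ)/2 = -5.5311 and (tr M + √Δ)/2 = 2.5311.

Eigenvalues sorted in increasing order: [-5.5311, 2.5311].


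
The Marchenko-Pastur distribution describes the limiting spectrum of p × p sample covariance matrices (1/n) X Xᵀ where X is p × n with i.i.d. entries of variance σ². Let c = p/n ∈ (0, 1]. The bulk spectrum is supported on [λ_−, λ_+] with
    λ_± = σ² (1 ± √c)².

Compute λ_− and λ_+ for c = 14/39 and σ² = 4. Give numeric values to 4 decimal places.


c = 14/39 = 0.358974; √c = 0.599145.
λ_− = σ² (1 − √c)² = 4 · (1 − 0.599145)² = 4 · (0.400855)² = 0.642740.
λ_+ = σ² (1 + √c)² = 4 · (1 + 0.599145)² = 4 · (1.599145)² = 10.229055.

Rounded to 4 decimal places: λ_− ≈ 0.6427, λ_+ ≈ 10.2291.


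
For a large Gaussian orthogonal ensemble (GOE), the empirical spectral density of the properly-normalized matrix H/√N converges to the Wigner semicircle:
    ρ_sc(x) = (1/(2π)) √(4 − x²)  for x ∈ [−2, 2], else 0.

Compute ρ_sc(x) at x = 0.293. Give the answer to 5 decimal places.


ρ_sc(x) = (1/(2π)) √(4 − x²). With x = 0.293:
  4 − x² = 4 − (0.293)² = 4 − 0.085849 = 3.914151.
  √(4 − x²) = 1.978421.
  1/(2π) = 0.159155.
  ρ_sc(0.293) = 0.159155 · 1.978421 = 0.314876.

Rounded to 5 decimal places: ρ_sc(0.293) ≈ 0.31488.


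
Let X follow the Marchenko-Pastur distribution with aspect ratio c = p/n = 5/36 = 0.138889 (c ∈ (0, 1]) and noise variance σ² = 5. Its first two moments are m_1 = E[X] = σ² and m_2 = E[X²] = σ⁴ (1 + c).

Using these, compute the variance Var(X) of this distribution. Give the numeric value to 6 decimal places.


m_1 = E[X] = σ² = 5, so m_1² = 25.
m_2 = E[X²] = σ⁴ (1 + c) = 25 · (1 + 0.138889) = 25 · 1.138889 = 28.472222.
(Note m_2 − m_1² simplifies to c · σ⁴ = 0.138889 · 25.)

Var(X) = m_2 − m_1² = 28.472222 − 25 = 3.472222.


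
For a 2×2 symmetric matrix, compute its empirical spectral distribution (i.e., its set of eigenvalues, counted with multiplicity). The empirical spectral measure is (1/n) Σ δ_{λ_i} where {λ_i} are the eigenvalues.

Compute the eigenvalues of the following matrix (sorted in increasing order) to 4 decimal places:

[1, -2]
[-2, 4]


Since M is real symmetric, both eigenvalues are real; they are the roots of det(λI − M) = λ² − (tr M) λ + det M.
tr M = 1 + 4 = 5.
det M = 1·4 − (-2)² = 4 − 4 = 0.
Characteristic polynomial: λ² − 5λ = 0.
Discriminant Δ = (tr M)² − 4·det M = 25 − 0 = 25; √Δ = 5.000000.
λ = (tr M ± √Δ)/2 = (5 ± 5.000000)/2, giving (tr M − √Δ)/2 = 0.0000 and (tr M + √Δ)/2 = 5.0000.

Eigenvalues sorted in increasing order: [0.0000, 5.0000].


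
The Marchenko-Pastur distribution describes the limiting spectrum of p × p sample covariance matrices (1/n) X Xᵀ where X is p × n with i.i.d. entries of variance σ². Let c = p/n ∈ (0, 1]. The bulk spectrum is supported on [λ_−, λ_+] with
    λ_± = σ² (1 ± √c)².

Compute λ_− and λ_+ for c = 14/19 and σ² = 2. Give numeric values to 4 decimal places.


c = 14/19 = 0.736842; √c = 0.858395.
λ_− = σ² (1 − √c)² = 2 · (1 − 0.858395)² = 2 · (0.141605)² = 0.040104.
λ_+ = σ² (1 + √c)² = 2 · (1 + 0.858395)² = 2 · (1.858395)² = 6.907265.

Rounded to 4 decimal places: λ_− ≈ 0.0401, λ_+ ≈ 6.9073.


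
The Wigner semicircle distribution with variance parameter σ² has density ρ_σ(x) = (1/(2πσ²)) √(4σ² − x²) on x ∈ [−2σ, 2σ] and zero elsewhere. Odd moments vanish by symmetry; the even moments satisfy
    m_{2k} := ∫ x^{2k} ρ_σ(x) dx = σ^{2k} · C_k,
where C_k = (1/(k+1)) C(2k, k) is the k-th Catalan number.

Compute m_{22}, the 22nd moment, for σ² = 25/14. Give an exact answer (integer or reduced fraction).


By the scaled semicircle moment identity, m_{2k} = σ^{2k} · C_k with k = 11.
C_11 = (1/(k+1)) · C(2k, k) = (1/12) · C(22, 11) = (1/12) · 705432 = 58786.
σ^{2k} = (σ²)^k = (25/14)^11 = 2384185791015625/4049565169664.

Therefore m_{22} = σ^{22} · C_11 = (2384185791015625/4049565169664) · 58786 = 10011196136474609375/289254654976.


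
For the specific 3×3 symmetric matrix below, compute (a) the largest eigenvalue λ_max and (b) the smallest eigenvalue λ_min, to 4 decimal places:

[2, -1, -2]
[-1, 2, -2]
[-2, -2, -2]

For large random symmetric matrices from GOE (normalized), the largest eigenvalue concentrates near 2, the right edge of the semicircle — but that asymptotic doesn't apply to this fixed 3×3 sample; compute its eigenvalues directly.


Since M is real symmetric, all three eigenvalues are real; they are the roots of det(λI − M) = λ³ − (tr M) λ² + s λ − det M, where s is the sum of the principal 2×2 minors.
tr M = 2 + 2 + (-2) = 2.
s = (2·2 − (-1)²) + (2·(-2) − (-2)²) + (2·(-2) − (-2)²) = 3 + (-8) + (-8) = -13.
det M (expand along row 1) = 2·(-8) − (-1)·(-2) + (-2)·6 = -30.
Characteristic polynomial: λ³ − 2λ² − 13λ + 30 = 0.
Substitute λ = y + (tr M)/3 = y + 0.666667 to remove the quadratic term: y³ + p·y + q = 0 with p = s − (tr M)²/3 = -14.333333 and q = −2(tr M)³/27 + (tr M)·s/3 − det M = 20.740741.
Three real roots ⇒ use the trigonometric (Viète) form: r = 2√(−p/3) = 4.371626, φ = arccos(3q/(p·r)) = arccos(-0.993014) = 3.023320 rad.
y_k = r·cos(φ/3 − 2πk/3) for k = 0, 1, 2 gives y = 2.333333, 2.034895, -4.368229.
λ_k = y_k + 0.666667 gives λ = 3.0000, 2.7016, -3.7016 (check: the sum is 2.0000 = tr M).

Hence λ_max = 3.0000 and λ_min = -3.7016.


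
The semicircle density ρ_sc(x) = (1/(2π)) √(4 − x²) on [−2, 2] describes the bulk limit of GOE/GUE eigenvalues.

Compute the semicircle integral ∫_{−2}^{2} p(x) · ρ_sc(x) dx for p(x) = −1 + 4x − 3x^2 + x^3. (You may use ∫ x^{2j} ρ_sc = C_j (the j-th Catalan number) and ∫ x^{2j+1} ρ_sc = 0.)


Write p(x) = Σ a_i x^i, split into monomials and integrate each against ρ_sc separately.
Using ∫ x^{2j} ρ_sc = C_j = (1/(j+1)) C(2j, j) (Catalan numbers) and ∫ x^{2j+1} ρ_sc = 0 (odd monomials vanish by symmetry):
  i = 0 (even): a_0 · C_{0} = -1 · 1 = -1
  i = 1 (odd): ∫ x^1 ρ_sc = 0 (vanishes)
  i = 2 (even): a_2 · C_{1} = -3 · 1 = -3
  i = 3 (odd): ∫ x^3 ρ_sc = 0 (vanishes)

Summing the contributions: ∫_{−2}^{2} p(x) ρ_sc(x) dx = (-1) + (-3) = -4.


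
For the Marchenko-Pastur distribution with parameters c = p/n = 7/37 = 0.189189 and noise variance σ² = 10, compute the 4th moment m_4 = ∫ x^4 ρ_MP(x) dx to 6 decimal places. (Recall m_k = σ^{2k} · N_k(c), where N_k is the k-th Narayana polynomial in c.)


E[X⁴] = σ⁸ (1 + 6c + 6c² + c³) (fourth MP moment). With σ² = 10 (so σ⁸ = 10000) and c = 7/37 = 0.189189: E[X⁴] = 10000 · (1 + 6·0.189189 + 6·(0.189189)² + (0.189189)³) = 10000 · 2.356662.

So E[X^4] = 23566.619944.


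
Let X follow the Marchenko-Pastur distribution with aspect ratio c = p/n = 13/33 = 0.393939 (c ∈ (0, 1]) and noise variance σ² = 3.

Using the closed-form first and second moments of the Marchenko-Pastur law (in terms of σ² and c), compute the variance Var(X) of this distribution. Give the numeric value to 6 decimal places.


Recall the MP moments m_1 = E[X] = σ² and m_2 = E[X²] = σ⁴ (1 + c).
m_1 = E[X] = σ² = 3, so m_1² = 9.
m_2 = E[X²] = σ⁴ (1 + c) = 9 · (1 + 0.393939) = 9 · 1.393939 = 12.545455.
(Note m_2 − m_1² simplifies to c · σ⁴ = 0.393939 · 9.)

Var(X) = m_2 − m_1² = 12.545455 − 9 = 3.545455.


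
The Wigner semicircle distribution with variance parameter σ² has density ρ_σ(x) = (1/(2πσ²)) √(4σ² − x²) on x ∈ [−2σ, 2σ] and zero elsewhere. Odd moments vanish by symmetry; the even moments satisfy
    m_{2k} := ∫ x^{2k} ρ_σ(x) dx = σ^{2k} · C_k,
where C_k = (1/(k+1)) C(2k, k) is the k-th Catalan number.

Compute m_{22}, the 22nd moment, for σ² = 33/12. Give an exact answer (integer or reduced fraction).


By the scaled semicircle moment identity, m_{2k} = σ^{2k} · C_k with k = 11.
C_11 = (1/(k+1)) · C(2k, k) = (1/12) · C(22, 11) = (1/12) · 705432 = 58786.
σ^{2k} = (σ²)^k = (33/12)^11 = 285311670611/4194304.

Therefore m_{22} = σ^{22} · C_11 = (285311670611/4194304) · 58786 = 8386165934269123/2097152.


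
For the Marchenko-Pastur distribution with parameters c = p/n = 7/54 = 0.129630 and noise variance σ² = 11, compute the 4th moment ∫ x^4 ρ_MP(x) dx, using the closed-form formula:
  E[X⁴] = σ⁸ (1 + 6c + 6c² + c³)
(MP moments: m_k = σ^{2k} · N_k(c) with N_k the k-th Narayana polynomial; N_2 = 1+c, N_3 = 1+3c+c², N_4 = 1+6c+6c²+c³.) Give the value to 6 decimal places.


E[X⁴] = σ⁸ (1 + 6c + 6c² + c³) (fourth MP moment). With σ² = 11 (so σ⁸ = 14641) and c = 7/54 = 0.129630: E[X⁴] = 14641 · (1 + 6·0.129630 + 6·(0.129630)² + (0.129630)³) = 14641 · 1.880779.

So E[X^4] = 27536.486784.


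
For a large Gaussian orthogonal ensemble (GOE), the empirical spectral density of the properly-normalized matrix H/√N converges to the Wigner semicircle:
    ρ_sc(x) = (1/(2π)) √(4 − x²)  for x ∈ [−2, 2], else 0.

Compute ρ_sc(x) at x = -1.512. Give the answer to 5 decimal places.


ρ_sc(x) = (1/(2π)) √(4 − x²). With x = -1.512:
  4 − x² = 4 − (-1.512)² = 4 − 2.286144 = 1.713856.
  √(4 − x²) = 1.309143.
  1/(2π) = 0.159155.
  ρ_sc(-1.512) = 0.159155 · 1.309143 = 0.208357.

Rounded to 5 decimal places: ρ_sc(-1.512) ≈ 0.20836.


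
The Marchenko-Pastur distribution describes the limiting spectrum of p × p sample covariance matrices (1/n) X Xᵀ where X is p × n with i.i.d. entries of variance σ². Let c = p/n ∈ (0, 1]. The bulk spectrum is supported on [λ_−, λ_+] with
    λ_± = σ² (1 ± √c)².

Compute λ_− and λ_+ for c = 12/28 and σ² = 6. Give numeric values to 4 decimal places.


c = 12/28 = 0.428571; √c = 0.654654.
λ_− = σ² (1 − √c)² = 6 · (1 − 0.654654)² = 6 · (0.345346)² = 0.715585.
λ_+ = σ² (1 + √c)² = 6 · (1 + 0.654654)² = 6 · (1.654654)² = 16.427273.

Rounded to 4 decimal places: λ_− ≈ 0.7156, λ_+ ≈ 16.4273.


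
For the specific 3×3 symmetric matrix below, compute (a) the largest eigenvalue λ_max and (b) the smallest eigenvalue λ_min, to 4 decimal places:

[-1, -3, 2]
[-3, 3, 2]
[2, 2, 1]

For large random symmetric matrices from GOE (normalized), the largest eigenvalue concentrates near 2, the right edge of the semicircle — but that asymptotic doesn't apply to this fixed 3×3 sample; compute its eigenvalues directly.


Since M is real symmetric, all three eigenvalues are real; they are the roots of det(λI − M) = λ³ − (tr M) λ² + s λ − det M, where s is the sum of the principal 2×2 minors.
tr M = -1 + 3 + 1 = 3.
s = ((-1)·3 − (-3)²) + ((-1)·1 − 2²) + (3·1 − 2²) = -12 + (-5) + (-1) = -18.
det M (expand along row 1) = (-1)·(-1) − (-3)·(-7) + 2·(-12) = -44.
Characteristic polynomial: λ³ − 3λ² − 18λ + 44 = 0.
Substitute λ = y + (tr M)/3 = y + 1.000000 to remove the quadratic term: y³ + p·y + q = 0 with p = s − (tr M)²/3 = -21.000000 and q = −2(tr M)³/27 + (tr M)·s/3 − det M = 24.000000.
Three real roots ⇒ use the trigonometric (Viète) form: r = 2√(−p/3) = 5.291503, φ = arccos(3q/(p·r)) = arccos(-0.647939) = 2.275672 rad.
y_k = r·cos(φ/3 − 2πk/3) for k = 0, 1, 2 gives y = 3.840727, 1.231876, -5.072603.
λ_k = y_k + 1.000000 gives λ = 4.8407, 2.2319, -4.0726 (check: the sum is 3.0000 = tr M).

Hence λ_max = 4.8407 and λ_min = -4.0726.


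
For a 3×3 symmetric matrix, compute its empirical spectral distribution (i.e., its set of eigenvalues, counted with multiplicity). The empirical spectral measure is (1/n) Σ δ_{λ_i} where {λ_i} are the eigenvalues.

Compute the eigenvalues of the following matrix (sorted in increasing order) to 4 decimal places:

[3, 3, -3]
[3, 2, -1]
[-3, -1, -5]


Since M is real symmetric, all three eigenvalues are real; they are the roots of det(λI − M) = λ³ − (tr M) λ² + s λ − det M, where s is the sum of the principal 2×2 minors.
tr M = 3 + 2 + (-5) = 0.
s = (3·2 − 3²) + (3·(-5) − (-3)²) + (2·(-5) − (-1)²) = -3 + (-24) + (-11) = -38.
det M (expand along row 1) = 3·(-11) − 3·(-18) + (-3)·3 = 12.
Characteristic polynomial: λ³ − 38λ − 12 = 0.
Substitute λ = y + (tr M)/3 = y + 0.000000 to remove the quadratic term: y³ + p·y + q = 0 with p = s − (tr M)²/3 = -38.000000 and q = −2(tr M)³/27 + (tr M)·s/3 − det M = -12.000000.
Three real roots ⇒ use the trigonometric (Viète) form: r = 2√(−p/3) = 7.118052, φ = arccos(3q/(p·r)) = arccos(0.133094) = 1.437306 rad.
y_k = r·cos(φ/3 − 2πk/3) for k = 0, 1, 2 gives y = 6.316625, -0.316625, -6.000000.
λ_k = y_k + 0.000000 gives λ = 6.3166, -0.3166, -6.0000 (check: the sum is 0.0000 = tr M).

Eigenvalues sorted in increasing order: [-6.0000, -0.3166, 6.3166].


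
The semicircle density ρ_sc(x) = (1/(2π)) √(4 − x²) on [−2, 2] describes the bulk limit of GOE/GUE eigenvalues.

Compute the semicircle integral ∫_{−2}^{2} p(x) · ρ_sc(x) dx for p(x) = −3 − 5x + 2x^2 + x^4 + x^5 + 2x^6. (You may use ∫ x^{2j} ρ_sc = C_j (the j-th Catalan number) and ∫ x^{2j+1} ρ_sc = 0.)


Write p(x) = Σ a_i x^i, split into monomials and integrate each against ρ_sc separately.
Using ∫ x^{2j} ρ_sc = C_j = (1/(j+1)) C(2j, j) (Catalan numbers) and ∫ x^{2j+1} ρ_sc = 0 (odd monomials vanish by symmetry):
  i = 0 (even): a_0 · C_{0} = -3 · 1 = -3
  i = 1 (odd): ∫ x^1 ρ_sc = 0 (vanishes)
  i = 2 (even): a_2 · C_{1} = 2 · 1 = 2
  i = 4 (even): a_4 · C_{2} = 1 · 2 = 2
  i = 5 (odd): ∫ x^5 ρ_sc = 0 (vanishes)
  i = 6 (even): a_6 · C_{3} = 2 · 5 = 10

Summing the contributions: ∫_{−2}^{2} p(x) ρ_sc(x) dx = (-3) + 2 + 2 + 10 = 11.


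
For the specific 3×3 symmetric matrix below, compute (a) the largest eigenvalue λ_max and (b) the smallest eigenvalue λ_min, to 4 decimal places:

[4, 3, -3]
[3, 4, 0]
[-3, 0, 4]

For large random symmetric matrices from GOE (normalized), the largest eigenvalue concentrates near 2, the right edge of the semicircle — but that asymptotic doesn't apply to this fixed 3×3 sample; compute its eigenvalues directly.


Since M is real symmetric, all three eigenvalues are real; they are the roots of det(λI − M) = λ³ − (tr M) λ² + s λ − det M, where s is the sum of the principal 2×2 minors.
tr M = 4 + 4 + 4 = 12.
s = (4·4 − 3²) + (4·4 − (-3)²) + (4·4 − 0²) = 7 + 7 + 16 = 30.
det M (expand along row 1) = 4·16 − 3·12 + (-3)·12 = -8.
Characteristic polynomial: λ³ − 12λ² + 30λ + 8 = 0.
Substitute λ = y + (tr M)/3 = y + 4.000000 to remove the quadratic term: y³ + p·y + q = 0 with p = s − (tr M)²/3 = -18.000000 and q = −2(tr M)³/27 + (tr M)·s/3 − det M = 0.000000.
Three real roots ⇒ use the trigonometric (Viète) form: r = 2√(−p/3) = 4.898979, φ = arccos(3q/(p·r)) = arccos(0.000000) = 1.570796 rad.
y_k = r·cos(φ/3 − 2πk/3) for k = 0, 1, 2 gives y = 4.242641, 0.000000, -4.242641.
λ_k = y_k + 4.000000 gives λ = 8.2426, 4.0000, -0.2426 (check: the sum is 12.0000 = tr M).

Hence λ_max = 8.2426 and λ_min = -0.2426.


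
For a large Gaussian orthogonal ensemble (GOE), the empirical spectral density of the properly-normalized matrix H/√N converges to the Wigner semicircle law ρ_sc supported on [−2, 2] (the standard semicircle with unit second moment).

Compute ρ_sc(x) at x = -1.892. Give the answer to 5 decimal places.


ρ_sc(x) = (1/(2π)) √(4 − x²). With x = -1.892:
  4 − x² = 4 − (-1.892)² = 4 − 3.579664 = 0.420336.
  √(4 − x²) = 0.648333.
  1/(2π) = 0.159155.
  ρ_sc(-1.892) = 0.159155 · 0.648333 = 0.103185.

Rounded to 5 decimal places: ρ_sc(-1.892) ≈ 0.10319.


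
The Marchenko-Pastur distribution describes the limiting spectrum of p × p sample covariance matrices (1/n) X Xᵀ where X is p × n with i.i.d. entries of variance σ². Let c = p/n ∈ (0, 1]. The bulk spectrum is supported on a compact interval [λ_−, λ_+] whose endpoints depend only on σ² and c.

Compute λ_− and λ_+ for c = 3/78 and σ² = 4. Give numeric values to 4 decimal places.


c = 3/78 = 0.038462; √c = 0.196116.
λ_− = σ² (1 − √c)² = 4 · (1 − 0.196116)² = 4 · (0.803884)² = 2.584917.
λ_+ = σ² (1 + √c)² = 4 · (1 + 0.196116)² = 4 · (1.196116)² = 5.722775.

Rounded to 4 decimal places: λ_− ≈ 2.5849, λ_+ ≈ 5.7228.


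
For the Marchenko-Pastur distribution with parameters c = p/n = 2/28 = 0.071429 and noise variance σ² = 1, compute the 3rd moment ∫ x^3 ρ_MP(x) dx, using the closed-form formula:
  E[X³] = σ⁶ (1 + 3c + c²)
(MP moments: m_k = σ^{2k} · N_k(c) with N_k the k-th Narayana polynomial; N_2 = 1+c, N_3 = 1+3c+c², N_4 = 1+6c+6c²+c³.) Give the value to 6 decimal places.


E[X³] = σ⁶ (1 + 3c + c²) (third MP moment). With σ² = 1 (so σ⁶ = 1) and c = 2/28 = 0.071429: E[X³] = 1 · (1 + 3·0.071429 + (0.071429)²) = 1 · 1.219388.

So E[X^3] = 1.219388.


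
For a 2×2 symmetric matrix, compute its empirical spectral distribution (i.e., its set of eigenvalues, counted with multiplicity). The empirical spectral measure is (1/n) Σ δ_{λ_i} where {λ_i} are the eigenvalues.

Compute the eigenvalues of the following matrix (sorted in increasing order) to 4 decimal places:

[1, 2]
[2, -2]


Since M is real symmetric, both eigenvalues are real; they are the roots of det(λI − M) = λ² − (tr M) λ + det M.
tr M = 1 + (-2) = -1.
det M = 1·(-2) − 2² = -2 − 4 = -6.
Characteristic polynomial: λ² + λ − 6 = 0.
Discriminant Δ = (tr M)² − 4·det M = 1 − (-24) = 25; √Δ = 5.000000.
λ = (tr M ± √Δ)/2 = (-1 ± 5.000000)/2, giving (tr M − √Δ)/2 = -3.0000 and (tr M + √Δ)/2 = 2.0000.

Eigenvalues sorted in increasing order: [-3.0000, 2.0000].


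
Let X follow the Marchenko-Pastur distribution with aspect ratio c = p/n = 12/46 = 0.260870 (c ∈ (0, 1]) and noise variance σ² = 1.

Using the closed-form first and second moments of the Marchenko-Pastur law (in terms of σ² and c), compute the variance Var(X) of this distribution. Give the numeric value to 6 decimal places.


Recall the MP moments m_1 = E[X] = σ² and m_2 = E[X²] = σ⁴ (1 + c).
m_1 = E[X] = σ² = 1, so m_1² = 1.
m_2 = E[X²] = σ⁴ (1 + c) = 1 · (1 + 0.260870) = 1 · 1.260870 = 1.260870.
(Note m_2 − m_1² simplifies to c · σ⁴ = 0.260870 · 1.)

Var(X) = m_2 − m_1² = 1.260870 − 1 = 0.260870.


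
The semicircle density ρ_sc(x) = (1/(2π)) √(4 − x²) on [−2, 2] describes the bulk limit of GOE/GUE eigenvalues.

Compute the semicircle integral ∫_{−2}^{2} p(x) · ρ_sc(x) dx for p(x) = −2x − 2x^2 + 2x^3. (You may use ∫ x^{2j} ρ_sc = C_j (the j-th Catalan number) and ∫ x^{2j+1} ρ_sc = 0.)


Write p(x) = Σ a_i x^i, split into monomials and integrate each against ρ_sc separately.
Using ∫ x^{2j} ρ_sc = C_j = (1/(j+1)) C(2j, j) (Catalan numbers) and ∫ x^{2j+1} ρ_sc = 0 (odd monomials vanish by symmetry):
  i = 1 (odd): ∫ x^1 ρ_sc = 0 (vanishes)
  i = 2 (even): a_2 · C_{1} = -2 · 1 = -2
  i = 3 (odd): ∫ x^3 ρ_sc = 0 (vanishes)

Summing the contributions: ∫_{−2}^{2} p(x) ρ_sc(x) dx = -2.


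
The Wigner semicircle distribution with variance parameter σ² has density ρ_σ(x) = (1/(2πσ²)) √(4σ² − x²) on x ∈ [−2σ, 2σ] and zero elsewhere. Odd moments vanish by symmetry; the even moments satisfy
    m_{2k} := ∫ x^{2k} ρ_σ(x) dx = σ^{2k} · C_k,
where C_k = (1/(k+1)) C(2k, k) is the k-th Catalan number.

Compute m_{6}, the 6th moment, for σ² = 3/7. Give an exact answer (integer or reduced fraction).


By the scaled semicircle moment identity, m_{2k} = σ^{2k} · C_k with k = 3.
C_3 = (1/(k+1)) · C(2k, k) = (1/4) · C(6, 3) = (1/4) · 20 = 5.
σ^{2k} = (σ²)^k = (3/7)^3 = 27/343.

Therefore m_{6} = σ^{6} · C_3 = (27/343) · 5 = 135/343.


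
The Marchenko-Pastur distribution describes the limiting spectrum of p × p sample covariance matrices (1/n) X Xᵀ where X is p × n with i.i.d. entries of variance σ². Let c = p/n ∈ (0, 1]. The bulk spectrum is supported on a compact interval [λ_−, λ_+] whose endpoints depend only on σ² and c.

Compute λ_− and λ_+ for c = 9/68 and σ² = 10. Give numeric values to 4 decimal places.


c = 9/68 = 0.132353; √c = 0.363803.
λ_− = σ² (1 − √c)² = 10 · (1 − 0.363803)² = 10 · (0.636197)² = 4.047461.
λ_+ = σ² (1 + √c)² = 10 · (1 + 0.363803)² = 10 · (1.363803)² = 18.599598.

Rounded to 4 decimal places: λ_− ≈ 4.0475, λ_+ ≈ 18.5996.


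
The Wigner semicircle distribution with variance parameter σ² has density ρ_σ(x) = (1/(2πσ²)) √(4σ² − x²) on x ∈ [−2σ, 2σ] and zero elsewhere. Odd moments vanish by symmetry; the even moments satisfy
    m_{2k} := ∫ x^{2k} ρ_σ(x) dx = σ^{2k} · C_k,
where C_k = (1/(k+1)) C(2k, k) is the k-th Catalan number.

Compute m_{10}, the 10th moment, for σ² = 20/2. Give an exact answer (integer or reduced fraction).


By the scaled semicircle moment identity, m_{2k} = σ^{2k} · C_k with k = 5.
C_5 = (1/(k+1)) · C(2k, k) = (1/6) · C(10, 5) = (1/6) · 252 = 42.
σ^{2k} = (σ²)^k = (20/2)^5 = 100000.

Therefore m_{10} = σ^{10} · C_5 = 100000 · 42 = 4200000.


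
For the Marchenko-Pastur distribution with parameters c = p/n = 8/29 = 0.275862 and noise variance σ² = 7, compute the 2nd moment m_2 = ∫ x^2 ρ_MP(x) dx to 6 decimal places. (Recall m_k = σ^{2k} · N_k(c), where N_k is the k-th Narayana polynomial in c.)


E[X²] = σ⁴ (1 + c) (second MP moment). With σ² = 7 (so σ⁴ = 49) and c = 8/29 = 0.275862: E[X²] = 49 · (1 + 0.275862) = 49 · 1.275862.

So E[X^2] = 62.517241.


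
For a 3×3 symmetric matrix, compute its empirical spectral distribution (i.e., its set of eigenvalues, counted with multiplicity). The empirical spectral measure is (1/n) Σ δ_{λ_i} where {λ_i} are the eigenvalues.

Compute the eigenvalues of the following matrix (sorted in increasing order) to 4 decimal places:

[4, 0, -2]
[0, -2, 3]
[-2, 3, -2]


Since M is real symmetric, all three eigenvalues are real; they are the roots of det(λI − M) = λ³ − (tr M) λ² + s λ − det M, where s is the sum of the principal 2×2 minors.
tr M = 4 + (-2) + (-2) = 0.
s = (4·(-2) − 0²) + (4·(-2) − (-2)²) + ((-2)·(-2) − 3²) = -8 + (-12) + (-5) = -25.
det M (expand along row 1) = 4·(-5) − 0·6 + (-2)·(-4) = -12.
Characteristic polynomial: λ³ − 25λ + 12 = 0.
Substitute λ = y + (tr M)/3 = y + 0.000000 to remove the quadratic term: y³ + p·y + q = 0 with p = s − (tr M)²/3 = -25.000000 and q = −2(tr M)³/27 + (tr M)·s/3 − det M = 12.000000.
Three real roots ⇒ use the trigonometric (Viète) form: r = 2√(−p/3) = 5.773503, φ = arccos(3q/(p·r)) = arccos(-0.249415) = 1.822873 rad.
y_k = r·cos(φ/3 − 2πk/3) for k = 0, 1, 2 gives y = 4.740084, 0.484551, -5.224635.
λ_k = y_k + 0.000000 gives λ = 4.7401, 0.4846, -5.2246 (check: the sum is 0.0000 = tr M).

Eigenvalues sorted in increasing order: [-5.2246, 0.4846, 4.7401].


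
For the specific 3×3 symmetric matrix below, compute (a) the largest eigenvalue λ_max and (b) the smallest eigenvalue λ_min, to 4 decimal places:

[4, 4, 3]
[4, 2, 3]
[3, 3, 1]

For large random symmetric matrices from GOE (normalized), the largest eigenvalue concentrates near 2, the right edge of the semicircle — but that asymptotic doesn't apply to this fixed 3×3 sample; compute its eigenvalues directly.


Since M is real symmetric, all three eigenvalues are real; they are the roots of det(λI − M) = λ³ − (tr M) λ² + s λ − det M, where s is the sum of the principal 2×2 minors.
tr M = 4 + 2 + 1 = 7.
s = (4·2 − 4²) + (4·1 − 3²) + (2·1 − 3²) = -8 + (-5) + (-7) = -20.
det M (expand along row 1) = 4·(-7) − 4·(-5) + 3·6 = 10.
Characteristic polynomial: λ³ − 7λ² − 20λ − 10 = 0.
Substitute λ = y + (tr M)/3 = y + 2.333333 to remove the quadratic term: y³ + p·y + q = 0 with p = s − (tr M)²/3 = -36.333333 and q = −2(tr M)³/27 + (tr M)·s/3 − det M = -82.074074.
Three real roots ⇒ use the trigonometric (Viète) form: r = 2√(−p/3) = 6.960204, φ = arccos(3q/(p·r)) = arccos(0.973644) = 0.230100 rad.
y_k = r·cos(φ/3 − 2πk/3) for k = 0, 1, 2 gives y = 6.939741, -3.007998, -3.931743.
λ_k = y_k + 2.333333 gives λ = 9.2731, -0.6747, -1.5984 (check: the sum is 7.0000 = tr M).

Hence λ_max = 9.2731 and λ_min = -1.5984.


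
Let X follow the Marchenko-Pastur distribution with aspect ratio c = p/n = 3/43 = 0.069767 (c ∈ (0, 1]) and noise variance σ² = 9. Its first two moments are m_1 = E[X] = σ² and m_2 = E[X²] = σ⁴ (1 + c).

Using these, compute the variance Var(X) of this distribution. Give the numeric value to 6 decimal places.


m_1 = E[X] = σ² = 9, so m_1² = 81.
m_2 = E[X²] = σ⁴ (1 + c) = 81 · (1 + 0.069767) = 81 · 1.069767 = 86.651163.
(Note m_2 − m_1² simplifies to c · σ⁴ = 0.069767 · 81.)

Var(X) = m_2 − m_1² = 86.651163 − 81 = 5.651163.


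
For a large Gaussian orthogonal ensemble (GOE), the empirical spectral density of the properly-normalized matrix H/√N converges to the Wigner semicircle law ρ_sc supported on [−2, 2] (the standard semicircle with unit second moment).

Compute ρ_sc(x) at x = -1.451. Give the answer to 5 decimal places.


ρ_sc(x) = (1/(2π)) √(4 − x²). With x = -1.451:
  4 − x² = 4 − (-1.451)² = 4 − 2.105401 = 1.894599.
  √(4 − x²) = 1.376444.
  1/(2π) = 0.159155.
  ρ_sc(-1.451) = 0.159155 · 1.376444 = 0.219068.

Rounded to 5 decimal places: ρ_sc(-1.451) ≈ 0.21907.


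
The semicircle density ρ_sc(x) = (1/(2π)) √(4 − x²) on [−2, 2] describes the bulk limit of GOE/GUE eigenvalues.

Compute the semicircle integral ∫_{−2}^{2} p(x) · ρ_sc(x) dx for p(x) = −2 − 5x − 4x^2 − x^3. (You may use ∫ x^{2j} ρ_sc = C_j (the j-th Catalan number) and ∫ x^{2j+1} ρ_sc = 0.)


Write p(x) = Σ a_i x^i, split into monomials and integrate each against ρ_sc separately.
Using ∫ x^{2j} ρ_sc = C_j = (1/(j+1)) C(2j, j) (Catalan numbers) and ∫ x^{2j+1} ρ_sc = 0 (odd monomials vanish by symmetry):
  i = 0 (even): a_0 · C_{0} = -2 · 1 = -2
  i = 1 (odd): ∫ x^1 ρ_sc = 0 (vanishes)
  i = 2 (even): a_2 · C_{1} = -4 · 1 = -4
  i = 3 (odd): ∫ x^3 ρ_sc = 0 (vanishes)

Summing the contributions: ∫_{−2}^{2} p(x) ρ_sc(x) dx = (-2) + (-4) = -6.


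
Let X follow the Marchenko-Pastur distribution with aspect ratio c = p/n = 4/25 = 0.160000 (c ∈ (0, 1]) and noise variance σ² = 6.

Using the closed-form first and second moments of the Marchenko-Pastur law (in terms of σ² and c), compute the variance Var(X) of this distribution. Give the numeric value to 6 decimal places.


Recall the MP moments m_1 = E[X] = σ² and m_2 = E[X²] = σ⁴ (1 + c).
m_1 = E[X] = σ² = 6, so m_1² = 36.
m_2 = E[X²] = σ⁴ (1 + c) = 36 · (1 + 0.160000) = 36 · 1.160000 = 41.760000.
(Note m_2 − m_1² simplifies to c · σ⁴ = 0.160000 · 36.)

Var(X) = m_2 − m_1² = 41.760000 − 36 = 5.760000.
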